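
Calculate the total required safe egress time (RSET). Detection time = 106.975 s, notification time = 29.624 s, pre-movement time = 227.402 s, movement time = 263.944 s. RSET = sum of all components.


Total = 106.975 + 29.624 + 227.402 + 263.944 = 627.945 s

627.945 s


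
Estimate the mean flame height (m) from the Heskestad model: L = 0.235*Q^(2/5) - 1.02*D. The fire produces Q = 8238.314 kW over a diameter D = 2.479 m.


Q^(2/5) = 36.841
0.235 * Q^(2/5) = 8.6577
1.02 * D = 2.5286
L = 6.1291 m

6.1291 m


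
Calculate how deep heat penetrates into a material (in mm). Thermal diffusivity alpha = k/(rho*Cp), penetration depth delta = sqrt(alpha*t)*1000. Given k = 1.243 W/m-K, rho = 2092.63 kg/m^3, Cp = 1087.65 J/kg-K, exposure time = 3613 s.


alpha = 1.243 / (2092.63 * 1087.65) = 5.4612e-07 m^2/s
alpha * t = 0.0019731
delta = sqrt(0.0019731) * 1000 = 44.420 mm

44.420 mm


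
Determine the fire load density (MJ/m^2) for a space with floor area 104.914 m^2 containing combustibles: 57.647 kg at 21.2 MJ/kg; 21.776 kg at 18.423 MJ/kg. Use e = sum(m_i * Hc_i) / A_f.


Total energy = 57.647*21.2 + 21.776*18.423
= 1222.116 + 401.1792
= 1623.296 MJ
e = 1623.296 / 104.914 = 15.473 MJ/m^2

15.473 MJ/m^2


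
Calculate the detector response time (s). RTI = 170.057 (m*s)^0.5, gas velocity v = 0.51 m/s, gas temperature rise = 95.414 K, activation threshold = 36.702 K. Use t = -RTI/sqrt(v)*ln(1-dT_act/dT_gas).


dT_act/dT_gas = 0.38466
ln(1 - 0.38466) = -0.48558
t = -170.057 / sqrt(0.51) * -0.48558 = 115.63 s

115.63 s


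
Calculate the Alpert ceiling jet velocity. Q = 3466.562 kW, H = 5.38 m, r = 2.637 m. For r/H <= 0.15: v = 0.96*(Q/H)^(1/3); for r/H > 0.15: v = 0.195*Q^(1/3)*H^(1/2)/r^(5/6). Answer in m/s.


r/H = 2.637 / 5.38 = 0.49015
r/H > 0.15, so v = 0.195*Q^(1/3)*H^(1/2)/r^(5/6)
Q^(1/3) = 15.134
H^(1/2) = 2.3195
r^(5/6) = 2.2435
v = 0.195 * 15.134 * 2.3195 / 2.2435 = 3.0512 m/s

3.0512 m/s


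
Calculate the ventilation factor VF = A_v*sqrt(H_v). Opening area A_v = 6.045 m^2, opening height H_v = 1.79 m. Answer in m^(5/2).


sqrt(H_v) = 1.3379
VF = 6.045 * 1.3379 = 8.0877 m^(5/2)

8.0877 m^(5/2)


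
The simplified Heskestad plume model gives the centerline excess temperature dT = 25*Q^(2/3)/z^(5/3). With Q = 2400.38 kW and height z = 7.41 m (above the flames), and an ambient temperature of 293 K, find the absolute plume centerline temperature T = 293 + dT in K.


Q^(2/3) = 179.28
z^(5/3) = 28.164
dT = 25 * 179.28 / 28.164 = 159.13 K
T = 293 + 159.13 = 452.13 K

452.13 K


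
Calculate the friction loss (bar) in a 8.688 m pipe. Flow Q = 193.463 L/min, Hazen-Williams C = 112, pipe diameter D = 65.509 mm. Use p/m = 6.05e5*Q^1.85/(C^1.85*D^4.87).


Q^1.85 = 16990
C^1.85 = 6180.9
D^4.87 = 7.0046e+08
p/m = 0.0023742 bar/m
p_total = 0.0023742 * 8.688 = 0.020627 bar

0.020627 bar


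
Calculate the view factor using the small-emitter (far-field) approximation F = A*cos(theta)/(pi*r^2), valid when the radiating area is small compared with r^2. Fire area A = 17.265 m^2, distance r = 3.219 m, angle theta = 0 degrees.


cos(0 deg) = 1
pi*r^2 = 32.553
F = 17.265 * 1 / 32.553 = 0.53036

0.53036


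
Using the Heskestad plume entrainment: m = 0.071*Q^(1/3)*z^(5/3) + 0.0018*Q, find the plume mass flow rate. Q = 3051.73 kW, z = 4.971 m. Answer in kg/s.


Q^(1/3) = 14.505
z^(5/3) = 14.479
First term = 0.071 * 14.505 * 14.479 = 14.911
Second term = 0.0018 * 3051.73 = 5.4931
m = 20.404 kg/s

20.404 kg/s


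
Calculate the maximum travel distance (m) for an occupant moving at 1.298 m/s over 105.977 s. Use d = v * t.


d = 1.298 * 105.977 = 137.56 m

137.56 m


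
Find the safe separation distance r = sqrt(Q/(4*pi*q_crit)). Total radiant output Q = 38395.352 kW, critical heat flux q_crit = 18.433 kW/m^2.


4*pi*q_crit = 231.64
Q/(4*pi*q_crit) = 165.76
r = sqrt(165.76) = 12.875 m

12.875 m


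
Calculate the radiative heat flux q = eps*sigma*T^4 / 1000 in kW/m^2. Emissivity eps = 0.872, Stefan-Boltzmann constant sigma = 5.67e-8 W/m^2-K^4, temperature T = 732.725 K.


T^4 = 2.8825e+11
q = 0.872 * 5.67e-8 * 2.8825e+11 / 1000 = 14.252 kW/m^2

14.252 kW/m^2


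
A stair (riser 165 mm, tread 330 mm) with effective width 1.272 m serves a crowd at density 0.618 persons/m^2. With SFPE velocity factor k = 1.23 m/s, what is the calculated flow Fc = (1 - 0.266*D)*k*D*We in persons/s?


1 - 0.266*D = 1 - 0.266*0.618 = 0.83561
Fs = 0.83561 * 1.23 * 0.618 = 0.63518 persons/(s*m)
Fc = 0.63518 * 1.272 = 0.80795 persons/s

0.80795 persons/s


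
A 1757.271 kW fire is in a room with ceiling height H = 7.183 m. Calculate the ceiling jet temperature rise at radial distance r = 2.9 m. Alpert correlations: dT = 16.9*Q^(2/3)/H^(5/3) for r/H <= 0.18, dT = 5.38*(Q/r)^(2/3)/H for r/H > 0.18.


r/H = 2.9 / 7.183 = 0.40373
r/H > 0.18, so dT = 5.38*(Q/r)^(2/3)/H
Q/r = 605.96
(Q/r)^(2/3) = 71.608
dT = 5.38 * 71.608 / 7.183 = 53.634 K

53.634 K


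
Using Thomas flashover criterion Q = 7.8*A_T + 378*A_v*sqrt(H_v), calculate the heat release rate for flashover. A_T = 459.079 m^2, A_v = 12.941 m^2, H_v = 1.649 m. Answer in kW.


7.8*A_T = 3580.8
sqrt(H_v) = 1.2841
378*A_v*sqrt(H_v) = 6281.6
Q = 3580.8 + 6281.6 = 9862.4 kW

9862.4 kW


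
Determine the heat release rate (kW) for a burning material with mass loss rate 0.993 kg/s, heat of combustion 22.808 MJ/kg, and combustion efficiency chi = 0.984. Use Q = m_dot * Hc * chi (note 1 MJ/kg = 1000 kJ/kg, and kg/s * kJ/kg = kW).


Hc = 22.808 MJ/kg = 22.808 * 1000 kJ/kg = 22808 kJ/kg
Q = 0.993 kg/s * 22808 kJ/kg * 0.984 = 22286 kW

22286 kW


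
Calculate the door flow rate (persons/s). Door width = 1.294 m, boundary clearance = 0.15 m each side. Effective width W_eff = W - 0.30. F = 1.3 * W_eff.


W_eff = 1.294 - 0.30 = 0.994 m
F = 1.3 * 0.994 = 1.2922 persons/s

1.2922 persons/s


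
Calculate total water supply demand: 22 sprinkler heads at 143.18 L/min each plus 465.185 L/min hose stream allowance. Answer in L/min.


Sprinkler demand = 22 * 143.18 = 3149.96 L/min
Total = 3149.96 + 465.185 = 3615.145 L/min

3615.145 L/min


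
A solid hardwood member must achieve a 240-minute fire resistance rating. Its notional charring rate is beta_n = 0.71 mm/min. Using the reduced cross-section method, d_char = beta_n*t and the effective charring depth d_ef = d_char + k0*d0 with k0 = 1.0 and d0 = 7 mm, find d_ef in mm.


d_char = 0.71 * 240 = 170.4 mm
d_ef = 170.4 + 1.0*7 = 177.4 mm

177.4 mm


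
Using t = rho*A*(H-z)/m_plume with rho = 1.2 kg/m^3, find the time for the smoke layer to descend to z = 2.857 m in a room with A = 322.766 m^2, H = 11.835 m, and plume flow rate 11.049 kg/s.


H - z = 8.978 m
t = 1.2 * 322.766 * 8.978 / 11.049 = 314.72 s

314.72 s


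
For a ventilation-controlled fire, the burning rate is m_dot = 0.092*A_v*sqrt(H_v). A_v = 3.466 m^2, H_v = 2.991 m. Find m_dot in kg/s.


sqrt(H_v) = 1.7295
m_dot = 0.092 * 3.466 * 1.7295 = 0.55147 kg/s

0.55147 kg/s


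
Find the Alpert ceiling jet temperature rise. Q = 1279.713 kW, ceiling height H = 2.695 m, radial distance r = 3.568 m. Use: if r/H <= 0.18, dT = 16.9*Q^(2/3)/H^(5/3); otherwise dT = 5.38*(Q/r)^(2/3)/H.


r/H = 3.568 / 2.695 = 1.3239
r/H > 0.18, so dT = 5.38*(Q/r)^(2/3)/H
Q/r = 358.66
(Q/r)^(2/3) = 50.481
dT = 5.38 * 50.481 / 2.695 = 100.77 K

100.77 K


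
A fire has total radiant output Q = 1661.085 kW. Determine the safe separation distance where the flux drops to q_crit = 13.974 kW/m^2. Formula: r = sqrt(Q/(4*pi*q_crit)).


4*pi*q_crit = 175.60
Q/(4*pi*q_crit) = 9.4593
r = sqrt(9.4593) = 3.0756 m

3.0756 m


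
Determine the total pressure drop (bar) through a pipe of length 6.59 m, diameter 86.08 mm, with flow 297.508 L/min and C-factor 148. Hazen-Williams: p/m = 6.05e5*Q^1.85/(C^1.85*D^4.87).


Q^1.85 = 37668
C^1.85 = 10351
D^4.87 = 2.6483e+09
p/m = 0.00083132 bar/m
p_total = 0.00083132 * 6.59 = 0.0054784 bar

0.0054784 bar


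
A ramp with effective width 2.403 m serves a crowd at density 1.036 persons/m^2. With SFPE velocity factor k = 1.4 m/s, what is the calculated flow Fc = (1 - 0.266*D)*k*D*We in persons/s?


1 - 0.266*D = 1 - 0.266*1.036 = 0.72442
Fs = 0.72442 * 1.4 * 1.036 = 1.0507 persons/(s*m)
Fc = 1.0507 * 2.403 = 2.5248 persons/s

2.5248 persons/s


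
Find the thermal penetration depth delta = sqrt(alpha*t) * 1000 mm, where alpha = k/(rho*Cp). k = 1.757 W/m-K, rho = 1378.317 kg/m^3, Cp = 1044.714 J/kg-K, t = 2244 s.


alpha = 1.757 / (1378.317 * 1044.714) = 1.2202e-06 m^2/s
alpha * t = 0.0027381
delta = sqrt(0.0027381) * 1000 = 52.327 mm

52.327 mm


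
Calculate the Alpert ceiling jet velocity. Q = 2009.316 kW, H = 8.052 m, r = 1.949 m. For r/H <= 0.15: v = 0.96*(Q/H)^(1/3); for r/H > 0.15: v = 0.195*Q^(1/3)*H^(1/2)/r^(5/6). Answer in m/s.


r/H = 1.949 / 8.052 = 0.24205
r/H > 0.15, so v = 0.195*Q^(1/3)*H^(1/2)/r^(5/6)
Q^(1/3) = 12.619
H^(1/2) = 2.8376
r^(5/6) = 1.7439
v = 0.195 * 12.619 * 2.8376 / 1.7439 = 4.0040 m/s

4.0040 m/s


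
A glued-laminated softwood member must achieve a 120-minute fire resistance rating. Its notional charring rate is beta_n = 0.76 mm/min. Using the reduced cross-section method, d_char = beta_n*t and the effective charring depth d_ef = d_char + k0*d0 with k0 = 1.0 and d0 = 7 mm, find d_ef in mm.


d_char = 0.76 * 120 = 91.2 mm
d_ef = 91.2 + 1.0*7 = 98.2 mm

98.2 mm


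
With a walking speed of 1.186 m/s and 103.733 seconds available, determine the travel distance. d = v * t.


d = 1.186 * 103.733 = 123.03 m

123.03 m


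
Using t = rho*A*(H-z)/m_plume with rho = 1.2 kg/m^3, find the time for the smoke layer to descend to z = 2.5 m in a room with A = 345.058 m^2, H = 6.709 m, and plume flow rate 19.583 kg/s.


H - z = 4.209 m
t = 1.2 * 345.058 * 4.209 / 19.583 = 88.997 s

88.997 s


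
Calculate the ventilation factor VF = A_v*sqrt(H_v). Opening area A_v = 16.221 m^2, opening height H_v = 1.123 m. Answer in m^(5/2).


sqrt(H_v) = 1.0597
VF = 16.221 * 1.0597 = 17.190 m^(5/2)

17.190 m^(5/2)


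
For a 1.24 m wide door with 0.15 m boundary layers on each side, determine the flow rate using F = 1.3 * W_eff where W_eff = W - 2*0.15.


W_eff = 1.24 - 0.30 = 0.94 m
F = 1.3 * 0.94 = 1.222 persons/s

1.222 persons/s


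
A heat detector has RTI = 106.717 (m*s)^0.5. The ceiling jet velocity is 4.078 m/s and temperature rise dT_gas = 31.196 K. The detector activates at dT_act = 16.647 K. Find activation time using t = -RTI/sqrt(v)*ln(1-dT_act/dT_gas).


dT_act/dT_gas = 0.53363
ln(1 - 0.53363) = -0.76277
t = -106.717 / sqrt(4.078) * -0.76277 = 40.309 s

40.309 s


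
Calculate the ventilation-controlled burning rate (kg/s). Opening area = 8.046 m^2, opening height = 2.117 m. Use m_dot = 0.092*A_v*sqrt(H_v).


sqrt(H_v) = 1.4550
m_dot = 0.092 * 8.046 * 1.4550 = 1.0770 kg/s

1.0770 kg/s


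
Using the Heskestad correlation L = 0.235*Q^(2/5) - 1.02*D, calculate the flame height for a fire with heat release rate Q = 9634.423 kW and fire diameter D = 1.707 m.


Q^(2/5) = 39.222
0.235 * Q^(2/5) = 9.2172
1.02 * D = 1.7411
L = 7.4760 m

7.4760 m


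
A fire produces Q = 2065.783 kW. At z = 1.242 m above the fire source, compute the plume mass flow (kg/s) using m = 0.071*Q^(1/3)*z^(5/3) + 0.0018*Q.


Q^(1/3) = 12.736
z^(5/3) = 1.4351
First term = 0.071 * 12.736 * 1.4351 = 1.2976
Second term = 0.0018 * 2065.783 = 3.7184
m = 5.0161 kg/s

5.0161 kg/s


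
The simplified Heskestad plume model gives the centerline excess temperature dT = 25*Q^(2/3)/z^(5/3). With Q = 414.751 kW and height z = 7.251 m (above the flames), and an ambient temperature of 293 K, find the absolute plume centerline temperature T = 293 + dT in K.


Q^(2/3) = 55.615
z^(5/3) = 27.164
dT = 25 * 55.615 / 27.164 = 51.184 K
T = 293 + 51.184 = 344.18 K

344.18 K


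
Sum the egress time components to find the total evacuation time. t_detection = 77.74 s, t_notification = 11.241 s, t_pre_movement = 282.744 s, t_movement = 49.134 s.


Total = 77.74 + 11.241 + 282.744 + 49.134 = 420.859 s

420.859 s


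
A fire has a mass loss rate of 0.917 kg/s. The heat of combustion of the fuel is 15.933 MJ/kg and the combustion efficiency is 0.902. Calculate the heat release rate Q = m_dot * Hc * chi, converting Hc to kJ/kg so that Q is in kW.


Hc = 15.933 MJ/kg = 15.933 * 1000 kJ/kg = 15933 kJ/kg
Q = 0.917 kg/s * 15933 kJ/kg * 0.902 = 13179 kW

13179 kW


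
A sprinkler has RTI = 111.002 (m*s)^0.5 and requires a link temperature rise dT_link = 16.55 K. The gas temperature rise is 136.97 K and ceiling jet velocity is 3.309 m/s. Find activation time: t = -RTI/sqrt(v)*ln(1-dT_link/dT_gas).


dT_link/dT_gas = 0.12083
ln(1 - 0.12083) = -0.12878
t = -111.002 / sqrt(3.309) * -0.12878 = 7.8581 s

7.8581 s


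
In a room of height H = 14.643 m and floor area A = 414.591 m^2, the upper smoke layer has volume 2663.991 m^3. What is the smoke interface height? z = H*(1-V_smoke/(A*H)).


V/(A*H) = 0.43882
1 - 0.43882 = 0.56118
z = 14.643 * 0.56118 = 8.2174 m

8.2174 m


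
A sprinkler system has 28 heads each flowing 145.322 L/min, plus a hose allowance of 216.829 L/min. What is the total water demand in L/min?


Sprinkler demand = 28 * 145.322 = 4069.016 L/min
Total = 4069.016 + 216.829 = 4285.845 L/min

4285.845 L/min


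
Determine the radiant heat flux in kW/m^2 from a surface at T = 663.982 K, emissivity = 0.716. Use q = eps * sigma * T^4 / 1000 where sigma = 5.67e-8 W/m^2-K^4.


T^4 = 1.9437e+11
q = 0.716 * 5.67e-8 * 1.9437e+11 / 1000 = 7.8908 kW/m^2

7.8908 kW/m^2


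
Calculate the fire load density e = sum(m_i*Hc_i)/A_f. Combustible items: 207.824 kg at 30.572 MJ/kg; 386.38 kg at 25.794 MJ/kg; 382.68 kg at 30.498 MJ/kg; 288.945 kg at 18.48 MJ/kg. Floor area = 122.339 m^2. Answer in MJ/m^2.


Total energy = 207.824*30.572 + 386.38*25.794 + 382.68*30.498 + 288.945*18.48
= 6353.595 + 9966.286 + 11670.97 + 5339.704
= 33330.56 MJ
e = 33330.56 / 122.339 = 272.44 MJ/m^2

272.44 MJ/m^2


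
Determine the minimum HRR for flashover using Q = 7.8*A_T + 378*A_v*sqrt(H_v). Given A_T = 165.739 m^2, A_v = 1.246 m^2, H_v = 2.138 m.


7.8*A_T = 1292.8
sqrt(H_v) = 1.4622
378*A_v*sqrt(H_v) = 688.67
Q = 1292.8 + 688.67 = 1981.4 kW

1981.4 kW


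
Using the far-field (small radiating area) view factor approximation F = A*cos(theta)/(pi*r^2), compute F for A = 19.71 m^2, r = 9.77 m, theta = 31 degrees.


cos(31 deg) = 0.85717
pi*r^2 = 299.87
F = 19.71 * 0.85717 / 299.87 = 0.056340

0.056340


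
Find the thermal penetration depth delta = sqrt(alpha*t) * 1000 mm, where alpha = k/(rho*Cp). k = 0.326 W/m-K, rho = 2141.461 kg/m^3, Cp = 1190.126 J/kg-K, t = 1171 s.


alpha = 0.326 / (2141.461 * 1190.126) = 1.2791e-07 m^2/s
alpha * t = 0.00014979
delta = sqrt(0.00014979) * 1000 = 12.239 mm

12.239 mm


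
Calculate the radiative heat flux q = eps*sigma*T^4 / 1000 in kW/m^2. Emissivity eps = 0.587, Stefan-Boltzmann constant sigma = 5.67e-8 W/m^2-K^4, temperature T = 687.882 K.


T^4 = 2.2390e+11
q = 0.587 * 5.67e-8 * 2.2390e+11 / 1000 = 7.4521 kW/m^2

7.4521 kW/m^2


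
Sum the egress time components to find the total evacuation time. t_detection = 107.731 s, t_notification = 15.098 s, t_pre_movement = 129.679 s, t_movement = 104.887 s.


Total = 107.731 + 15.098 + 129.679 + 104.887 = 357.395 s

357.395 s


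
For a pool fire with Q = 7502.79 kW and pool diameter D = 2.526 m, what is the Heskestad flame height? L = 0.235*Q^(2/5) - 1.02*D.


Q^(2/5) = 35.489
0.235 * Q^(2/5) = 8.3398
1.02 * D = 2.5765
L = 5.7633 m

5.7633 m


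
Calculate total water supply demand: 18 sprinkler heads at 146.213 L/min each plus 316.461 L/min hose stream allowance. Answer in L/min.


Sprinkler demand = 18 * 146.213 = 2631.834 L/min
Total = 2631.834 + 316.461 = 2948.295 L/min

2948.295 L/min


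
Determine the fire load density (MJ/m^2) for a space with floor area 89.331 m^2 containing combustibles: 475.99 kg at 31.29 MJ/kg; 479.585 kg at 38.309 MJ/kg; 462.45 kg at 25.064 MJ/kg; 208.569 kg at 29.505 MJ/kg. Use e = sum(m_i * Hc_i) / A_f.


Total energy = 475.99*31.29 + 479.585*38.309 + 462.45*25.064 + 208.569*29.505
= 14893.73 + 18372.42 + 11590.85 + 6153.828
= 51010.82 MJ
e = 51010.82 / 89.331 = 571.03 MJ/m^2

571.03 MJ/m^2


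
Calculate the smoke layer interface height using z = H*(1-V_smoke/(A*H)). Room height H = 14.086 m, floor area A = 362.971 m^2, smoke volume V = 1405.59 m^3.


V/(A*H) = 0.27492
1 - 0.27492 = 0.72508
z = 14.086 * 0.72508 = 10.214 m

10.214 m


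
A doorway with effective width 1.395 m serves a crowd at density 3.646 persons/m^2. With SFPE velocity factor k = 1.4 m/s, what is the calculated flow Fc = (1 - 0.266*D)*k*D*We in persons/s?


1 - 0.266*D = 1 - 0.266*3.646 = 0.030164
Fs = 0.030164 * 1.4 * 3.646 = 0.15397 persons/(s*m)
Fc = 0.15397 * 1.395 = 0.21479 persons/s

0.21479 persons/s


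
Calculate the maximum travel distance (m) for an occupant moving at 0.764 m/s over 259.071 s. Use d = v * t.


d = 0.764 * 259.071 = 197.93 m

197.93 m


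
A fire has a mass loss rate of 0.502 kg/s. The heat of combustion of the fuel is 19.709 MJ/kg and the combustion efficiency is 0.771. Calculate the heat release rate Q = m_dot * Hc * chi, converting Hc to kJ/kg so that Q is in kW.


Hc = 19.709 MJ/kg = 19.709 * 1000 kJ/kg = 19709 kJ/kg
Q = 0.502 kg/s * 19709 kJ/kg * 0.771 = 7628.2 kW

7628.2 kW


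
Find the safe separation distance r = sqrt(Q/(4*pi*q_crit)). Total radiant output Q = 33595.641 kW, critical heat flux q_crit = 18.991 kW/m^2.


4*pi*q_crit = 238.65
Q/(4*pi*q_crit) = 140.77
r = sqrt(140.77) = 11.865 m

11.865 m


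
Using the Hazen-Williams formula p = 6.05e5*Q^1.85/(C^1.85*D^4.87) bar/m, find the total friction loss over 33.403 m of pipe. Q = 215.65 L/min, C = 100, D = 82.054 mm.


Q^1.85 = 20770
C^1.85 = 5011.9
D^4.87 = 2.0973e+09
p/m = 0.0011954 bar/m
p_total = 0.0011954 * 33.403 = 0.039931 bar

0.039931 bar


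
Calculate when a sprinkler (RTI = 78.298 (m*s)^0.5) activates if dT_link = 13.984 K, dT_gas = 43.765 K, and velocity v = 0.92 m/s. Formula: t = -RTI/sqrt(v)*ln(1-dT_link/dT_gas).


dT_link/dT_gas = 0.31952
ln(1 - 0.31952) = -0.38496
t = -78.298 / sqrt(0.92) * -0.38496 = 31.425 s

31.425 s


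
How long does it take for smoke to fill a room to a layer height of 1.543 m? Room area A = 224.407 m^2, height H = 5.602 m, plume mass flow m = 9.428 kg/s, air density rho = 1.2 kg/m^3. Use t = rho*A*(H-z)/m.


H - z = 4.059 m
t = 1.2 * 224.407 * 4.059 / 9.428 = 115.94 s

115.94 s


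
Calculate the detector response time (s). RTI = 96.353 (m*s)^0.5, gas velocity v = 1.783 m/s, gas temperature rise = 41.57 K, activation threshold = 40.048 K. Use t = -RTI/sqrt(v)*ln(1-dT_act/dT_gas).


dT_act/dT_gas = 0.96339
ln(1 - 0.96339) = -3.3074
t = -96.353 / sqrt(1.783) * -3.3074 = 238.65 s

238.65 s


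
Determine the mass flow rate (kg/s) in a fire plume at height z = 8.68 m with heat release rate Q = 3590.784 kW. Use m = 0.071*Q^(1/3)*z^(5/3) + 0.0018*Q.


Q^(1/3) = 15.313
z^(5/3) = 36.661
First term = 0.071 * 15.313 * 36.661 = 39.859
Second term = 0.0018 * 3590.784 = 6.4634
m = 46.322 kg/s

46.322 kg/s


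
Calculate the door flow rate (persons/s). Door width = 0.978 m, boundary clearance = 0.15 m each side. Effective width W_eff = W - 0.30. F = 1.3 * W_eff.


W_eff = 0.978 - 0.30 = 0.678 m
F = 1.3 * 0.678 = 0.88140 persons/s

0.88140 persons/s


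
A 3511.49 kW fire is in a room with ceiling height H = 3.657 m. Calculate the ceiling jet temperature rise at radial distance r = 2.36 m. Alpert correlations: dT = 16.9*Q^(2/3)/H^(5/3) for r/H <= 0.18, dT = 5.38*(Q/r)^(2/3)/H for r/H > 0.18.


r/H = 2.36 / 3.657 = 0.64534
r/H > 0.18, so dT = 5.38*(Q/r)^(2/3)/H
Q/r = 1487.9
(Q/r)^(2/3) = 130.33
dT = 5.38 * 130.33 / 3.657 = 191.74 K

191.74 K


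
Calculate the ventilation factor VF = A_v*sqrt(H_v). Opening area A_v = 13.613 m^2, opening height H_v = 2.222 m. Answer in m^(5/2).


sqrt(H_v) = 1.4906
VF = 13.613 * 1.4906 = 20.292 m^(5/2)

20.292 m^(5/2)


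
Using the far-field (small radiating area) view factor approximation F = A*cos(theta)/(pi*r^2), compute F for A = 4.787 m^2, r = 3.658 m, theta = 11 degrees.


cos(11 deg) = 0.98163
pi*r^2 = 42.038
F = 4.787 * 0.98163 / 42.038 = 0.11178

0.11178


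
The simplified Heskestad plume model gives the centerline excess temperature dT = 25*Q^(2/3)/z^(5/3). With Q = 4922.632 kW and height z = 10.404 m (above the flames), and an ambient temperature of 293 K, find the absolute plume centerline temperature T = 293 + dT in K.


Q^(2/3) = 289.38
z^(5/3) = 49.583
dT = 25 * 289.38 / 49.583 = 145.91 K
T = 293 + 145.91 = 438.91 K

438.91 K


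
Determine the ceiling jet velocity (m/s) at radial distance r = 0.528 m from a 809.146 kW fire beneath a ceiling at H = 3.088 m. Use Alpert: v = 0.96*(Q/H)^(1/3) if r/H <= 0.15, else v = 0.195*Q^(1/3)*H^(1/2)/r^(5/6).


r/H = 0.528 / 3.088 = 0.17098
r/H > 0.15, so v = 0.195*Q^(1/3)*H^(1/2)/r^(5/6)
Q^(1/3) = 9.3184
H^(1/2) = 1.7573
r^(5/6) = 0.58730
v = 0.195 * 9.3184 * 1.7573 / 0.58730 = 5.4369 m/s

5.4369 m/s


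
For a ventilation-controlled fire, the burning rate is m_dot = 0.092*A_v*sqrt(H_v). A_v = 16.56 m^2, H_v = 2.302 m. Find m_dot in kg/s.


sqrt(H_v) = 1.5172
m_dot = 0.092 * 16.56 * 1.5172 = 2.3115 kg/s

2.3115 kg/s


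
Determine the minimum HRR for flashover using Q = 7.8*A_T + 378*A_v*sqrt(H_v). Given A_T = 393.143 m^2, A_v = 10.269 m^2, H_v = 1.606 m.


7.8*A_T = 3066.5
sqrt(H_v) = 1.2673
378*A_v*sqrt(H_v) = 4919.2
Q = 3066.5 + 4919.2 = 7985.7 kW

7985.7 kW


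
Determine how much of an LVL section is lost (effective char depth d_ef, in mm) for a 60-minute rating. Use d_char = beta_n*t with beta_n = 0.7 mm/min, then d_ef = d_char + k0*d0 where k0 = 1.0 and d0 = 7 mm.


d_char = 0.7 * 60 = 42 mm
d_ef = 42 + 1.0*7 = 49 mm

49 mm


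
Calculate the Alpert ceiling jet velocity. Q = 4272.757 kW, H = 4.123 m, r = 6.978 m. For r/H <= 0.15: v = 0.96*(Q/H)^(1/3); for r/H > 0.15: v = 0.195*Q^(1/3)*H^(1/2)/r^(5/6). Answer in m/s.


r/H = 6.978 / 4.123 = 1.6925
r/H > 0.15, so v = 0.195*Q^(1/3)*H^(1/2)/r^(5/6)
Q^(1/3) = 16.227
H^(1/2) = 2.0305
r^(5/6) = 5.0479
v = 0.195 * 16.227 * 2.0305 / 5.0479 = 1.2728 m/s

1.2728 m/s


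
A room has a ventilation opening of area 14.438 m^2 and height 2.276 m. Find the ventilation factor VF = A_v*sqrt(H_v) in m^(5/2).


sqrt(H_v) = 1.5086
VF = 14.438 * 1.5086 = 21.782 m^(5/2)

21.782 m^(5/2)


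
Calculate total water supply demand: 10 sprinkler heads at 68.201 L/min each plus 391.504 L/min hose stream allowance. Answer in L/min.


Sprinkler demand = 10 * 68.201 = 682.01 L/min
Total = 682.01 + 391.504 = 1073.514 L/min

1073.514 L/min


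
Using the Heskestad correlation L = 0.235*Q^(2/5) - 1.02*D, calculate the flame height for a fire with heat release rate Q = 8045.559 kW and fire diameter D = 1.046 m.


Q^(2/5) = 36.494
0.235 * Q^(2/5) = 8.5761
1.02 * D = 1.0669
L = 7.5092 m

7.5092 m


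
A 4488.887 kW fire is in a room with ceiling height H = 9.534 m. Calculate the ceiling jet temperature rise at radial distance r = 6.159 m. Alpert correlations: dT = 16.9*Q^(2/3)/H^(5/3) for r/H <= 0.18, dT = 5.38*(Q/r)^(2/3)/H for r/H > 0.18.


r/H = 6.159 / 9.534 = 0.64600
r/H > 0.18, so dT = 5.38*(Q/r)^(2/3)/H
Q/r = 728.83
(Q/r)^(2/3) = 80.988
dT = 5.38 * 80.988 / 9.534 = 45.701 K

45.701 K


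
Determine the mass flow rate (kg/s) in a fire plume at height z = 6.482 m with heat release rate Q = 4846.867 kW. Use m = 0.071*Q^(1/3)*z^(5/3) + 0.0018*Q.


Q^(1/3) = 16.923
z^(5/3) = 22.535
First term = 0.071 * 16.923 * 22.535 = 27.077
Second term = 0.0018 * 4846.867 = 8.7244
m = 35.801 kg/s

35.801 kg/s


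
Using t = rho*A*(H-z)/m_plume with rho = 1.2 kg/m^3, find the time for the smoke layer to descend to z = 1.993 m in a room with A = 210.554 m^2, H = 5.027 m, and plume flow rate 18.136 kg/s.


H - z = 3.034 m
t = 1.2 * 210.554 * 3.034 / 18.136 = 42.269 s

42.269 s


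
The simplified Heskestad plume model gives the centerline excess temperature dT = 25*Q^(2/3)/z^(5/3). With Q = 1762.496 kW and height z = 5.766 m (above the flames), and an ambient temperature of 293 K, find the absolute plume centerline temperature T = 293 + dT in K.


Q^(2/3) = 145.91
z^(5/3) = 18.541
dT = 25 * 145.91 / 18.541 = 196.74 K
T = 293 + 196.74 = 489.74 K

489.74 K


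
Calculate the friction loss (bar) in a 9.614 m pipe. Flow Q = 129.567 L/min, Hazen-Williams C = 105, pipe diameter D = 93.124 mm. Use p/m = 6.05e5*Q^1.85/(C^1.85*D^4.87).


Q^1.85 = 8093.1
C^1.85 = 5485.3
D^4.87 = 3.8845e+09
p/m = 0.00022979 bar/m
p_total = 0.00022979 * 9.614 = 0.0022092 bar

0.0022092 bar


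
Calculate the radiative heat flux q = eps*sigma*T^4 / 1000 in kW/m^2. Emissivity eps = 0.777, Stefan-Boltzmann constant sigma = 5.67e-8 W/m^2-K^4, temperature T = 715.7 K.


T^4 = 2.6238e+11
q = 0.777 * 5.67e-8 * 2.6238e+11 / 1000 = 11.559 kW/m^2

11.559 kW/m^2


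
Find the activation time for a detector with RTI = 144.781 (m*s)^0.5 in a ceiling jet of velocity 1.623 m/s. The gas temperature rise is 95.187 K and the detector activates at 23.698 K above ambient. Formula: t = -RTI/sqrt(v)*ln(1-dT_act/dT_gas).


dT_act/dT_gas = 0.24896
ln(1 - 0.24896) = -0.28630
t = -144.781 / sqrt(1.623) * -0.28630 = 32.537 s

32.537 s


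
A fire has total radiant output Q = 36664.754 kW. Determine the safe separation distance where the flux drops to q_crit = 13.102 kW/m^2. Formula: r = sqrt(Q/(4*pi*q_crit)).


4*pi*q_crit = 164.64
Q/(4*pi*q_crit) = 222.69
r = sqrt(222.69) = 14.923 m

14.923 m


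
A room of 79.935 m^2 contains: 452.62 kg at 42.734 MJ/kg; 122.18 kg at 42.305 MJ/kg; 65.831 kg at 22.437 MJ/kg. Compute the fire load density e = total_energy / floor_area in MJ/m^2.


Total energy = 452.62*42.734 + 122.18*42.305 + 65.831*22.437
= 19342.26 + 5168.825 + 1477.050
= 25988.14 MJ
e = 25988.14 / 79.935 = 325.12 MJ/m^2

325.12 MJ/m^2


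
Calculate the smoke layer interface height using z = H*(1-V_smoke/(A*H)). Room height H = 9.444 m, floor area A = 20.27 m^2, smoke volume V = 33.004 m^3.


V/(A*H) = 0.17241
1 - 0.17241 = 0.82759
z = 9.444 * 0.82759 = 7.8158 m

7.8158 m


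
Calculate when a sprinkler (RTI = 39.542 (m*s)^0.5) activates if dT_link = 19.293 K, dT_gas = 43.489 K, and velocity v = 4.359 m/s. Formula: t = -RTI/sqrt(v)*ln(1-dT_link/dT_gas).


dT_link/dT_gas = 0.44363
ln(1 - 0.44363) = -0.58632
t = -39.542 / sqrt(4.359) * -0.58632 = 11.105 s

11.105 s


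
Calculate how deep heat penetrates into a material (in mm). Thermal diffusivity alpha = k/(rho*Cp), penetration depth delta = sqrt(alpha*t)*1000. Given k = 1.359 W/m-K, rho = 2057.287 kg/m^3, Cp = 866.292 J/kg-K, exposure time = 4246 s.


alpha = 1.359 / (2057.287 * 866.292) = 7.6254e-07 m^2/s
alpha * t = 0.0032377
delta = sqrt(0.0032377) * 1000 = 56.901 mm

56.901 mm


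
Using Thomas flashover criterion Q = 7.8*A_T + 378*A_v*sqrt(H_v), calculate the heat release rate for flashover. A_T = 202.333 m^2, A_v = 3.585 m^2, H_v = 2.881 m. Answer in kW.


7.8*A_T = 1578.2
sqrt(H_v) = 1.6974
378*A_v*sqrt(H_v) = 2300.1
Q = 1578.2 + 2300.1 = 3878.3 kW

3878.3 kW


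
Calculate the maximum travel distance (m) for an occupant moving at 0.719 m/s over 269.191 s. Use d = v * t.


d = 0.719 * 269.191 = 193.55 m

193.55 m


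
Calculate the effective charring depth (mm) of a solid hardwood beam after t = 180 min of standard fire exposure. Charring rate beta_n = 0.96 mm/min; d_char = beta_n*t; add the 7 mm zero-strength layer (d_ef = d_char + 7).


d_char = 0.96 * 180 = 172.8 mm
d_ef = 172.8 + 1.0*7 = 179.8 mm

179.8 mm


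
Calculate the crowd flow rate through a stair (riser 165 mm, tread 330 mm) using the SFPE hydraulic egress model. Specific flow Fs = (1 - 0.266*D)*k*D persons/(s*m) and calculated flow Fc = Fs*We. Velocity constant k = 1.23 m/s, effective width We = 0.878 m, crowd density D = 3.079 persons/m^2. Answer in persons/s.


1 - 0.266*D = 1 - 0.266*3.079 = 0.18099
Fs = 0.18099 * 1.23 * 3.079 = 0.68542 persons/(s*m)
Fc = 0.68542 * 0.878 = 0.60180 persons/s

0.60180 persons/s


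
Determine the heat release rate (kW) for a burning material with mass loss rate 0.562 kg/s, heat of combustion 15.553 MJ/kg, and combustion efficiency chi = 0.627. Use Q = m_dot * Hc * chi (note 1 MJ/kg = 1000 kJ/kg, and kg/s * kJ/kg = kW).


Hc = 15.553 MJ/kg = 15.553 * 1000 kJ/kg = 15553 kJ/kg
Q = 0.562 kg/s * 15553 kJ/kg * 0.627 = 5480.5 kW

5480.5 kW


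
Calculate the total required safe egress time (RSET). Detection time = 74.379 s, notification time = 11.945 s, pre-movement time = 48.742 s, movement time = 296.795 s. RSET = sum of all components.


Total = 74.379 + 11.945 + 48.742 + 296.795 = 431.861 s

431.861 s


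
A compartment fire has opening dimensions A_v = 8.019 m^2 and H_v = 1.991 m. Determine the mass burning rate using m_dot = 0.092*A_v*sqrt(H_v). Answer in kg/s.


sqrt(H_v) = 1.4110
m_dot = 0.092 * 8.019 * 1.4110 = 1.0410 kg/s

1.0410 kg/s


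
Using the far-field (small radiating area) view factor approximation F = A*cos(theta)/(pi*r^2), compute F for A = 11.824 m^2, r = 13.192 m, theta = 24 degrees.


cos(24 deg) = 0.91355
pi*r^2 = 546.73
F = 11.824 * 0.91355 / 546.73 = 0.019757

0.019757


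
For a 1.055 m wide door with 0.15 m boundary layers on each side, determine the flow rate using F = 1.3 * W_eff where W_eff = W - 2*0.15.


W_eff = 1.055 - 0.30 = 0.755 m
F = 1.3 * 0.755 = 0.98150 persons/s

0.98150 persons/s


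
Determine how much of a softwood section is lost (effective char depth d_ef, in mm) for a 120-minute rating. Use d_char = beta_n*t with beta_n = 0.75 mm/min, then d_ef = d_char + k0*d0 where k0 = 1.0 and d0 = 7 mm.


d_char = 0.75 * 120 = 90 mm
d_ef = 90 + 1.0*7 = 97 mm

97 mm


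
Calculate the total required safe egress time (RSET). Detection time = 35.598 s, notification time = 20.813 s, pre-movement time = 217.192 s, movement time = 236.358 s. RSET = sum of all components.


Total = 35.598 + 20.813 + 217.192 + 236.358 = 509.961 s

509.961 s


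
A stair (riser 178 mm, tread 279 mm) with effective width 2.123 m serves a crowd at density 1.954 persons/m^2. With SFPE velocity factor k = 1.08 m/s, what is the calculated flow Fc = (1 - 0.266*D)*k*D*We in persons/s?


1 - 0.266*D = 1 - 0.266*1.954 = 0.48024
Fs = 0.48024 * 1.08 * 1.954 = 1.0135 persons/(s*m)
Fc = 1.0135 * 2.123 = 2.1516 persons/s

2.1516 persons/s


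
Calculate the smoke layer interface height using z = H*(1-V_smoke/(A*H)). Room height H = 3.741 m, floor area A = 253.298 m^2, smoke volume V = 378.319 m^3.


V/(A*H) = 0.39924
1 - 0.39924 = 0.60076
z = 3.741 * 0.60076 = 2.2474 m

2.2474 m


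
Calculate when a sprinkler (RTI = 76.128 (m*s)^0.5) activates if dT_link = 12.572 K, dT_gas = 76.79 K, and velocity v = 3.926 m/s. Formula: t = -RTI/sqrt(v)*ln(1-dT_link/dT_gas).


dT_link/dT_gas = 0.16372
ln(1 - 0.16372) = -0.17879
t = -76.128 / sqrt(3.926) * -0.17879 = 6.8693 s

6.8693 s


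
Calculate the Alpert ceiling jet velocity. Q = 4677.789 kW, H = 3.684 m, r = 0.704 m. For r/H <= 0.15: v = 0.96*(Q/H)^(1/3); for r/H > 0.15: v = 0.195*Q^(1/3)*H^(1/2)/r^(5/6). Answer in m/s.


r/H = 0.704 / 3.684 = 0.19110
r/H > 0.15, so v = 0.195*Q^(1/3)*H^(1/2)/r^(5/6)
Q^(1/3) = 16.724
H^(1/2) = 1.9194
r^(5/6) = 0.74641
v = 0.195 * 16.724 * 1.9194 / 0.74641 = 8.3862 m/s

8.3862 m/s


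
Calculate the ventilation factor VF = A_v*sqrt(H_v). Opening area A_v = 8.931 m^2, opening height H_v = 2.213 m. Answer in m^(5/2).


sqrt(H_v) = 1.4876
VF = 8.931 * 1.4876 = 13.286 m^(5/2)

13.286 m^(5/2)


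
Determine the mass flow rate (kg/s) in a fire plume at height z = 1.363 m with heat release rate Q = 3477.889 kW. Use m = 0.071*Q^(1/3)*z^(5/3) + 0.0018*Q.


Q^(1/3) = 15.151
z^(5/3) = 1.6756
First term = 0.071 * 15.151 * 1.6756 = 1.8024
Second term = 0.0018 * 3477.889 = 6.2602
m = 8.0626 kg/s

8.0626 kg/s


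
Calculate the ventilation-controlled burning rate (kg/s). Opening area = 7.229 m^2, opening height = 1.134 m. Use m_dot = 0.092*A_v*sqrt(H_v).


sqrt(H_v) = 1.0649
m_dot = 0.092 * 7.229 * 1.0649 = 0.70823 kg/s

0.70823 kg/s


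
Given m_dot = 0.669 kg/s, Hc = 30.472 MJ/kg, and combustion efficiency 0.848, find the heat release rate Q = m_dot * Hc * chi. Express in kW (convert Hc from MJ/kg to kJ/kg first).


Hc = 30.472 MJ/kg = 30.472 * 1000 kJ/kg = 30472 kJ/kg
Q = 0.669 kg/s * 30472 kJ/kg * 0.848 = 17287 kW

17287 kW


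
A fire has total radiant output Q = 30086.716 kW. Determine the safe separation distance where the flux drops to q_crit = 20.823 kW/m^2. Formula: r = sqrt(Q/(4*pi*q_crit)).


4*pi*q_crit = 261.67
Q/(4*pi*q_crit) = 114.98
r = sqrt(114.98) = 10.723 m

10.723 m


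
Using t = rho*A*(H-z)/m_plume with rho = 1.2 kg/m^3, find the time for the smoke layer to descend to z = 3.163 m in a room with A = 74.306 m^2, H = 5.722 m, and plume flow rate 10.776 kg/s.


H - z = 2.559 m
t = 1.2 * 74.306 * 2.559 / 10.776 = 21.175 s

21.175 s


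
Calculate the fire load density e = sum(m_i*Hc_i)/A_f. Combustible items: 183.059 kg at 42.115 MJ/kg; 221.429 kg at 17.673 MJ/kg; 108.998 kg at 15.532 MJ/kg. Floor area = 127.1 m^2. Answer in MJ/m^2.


Total energy = 183.059*42.115 + 221.429*17.673 + 108.998*15.532
= 7709.530 + 3913.315 + 1692.957
= 13315.80 MJ
e = 13315.80 / 127.1 = 104.77 MJ/m^2

104.77 MJ/m^2


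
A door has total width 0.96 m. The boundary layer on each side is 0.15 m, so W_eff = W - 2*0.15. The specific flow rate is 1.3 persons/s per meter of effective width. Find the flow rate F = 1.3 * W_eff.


W_eff = 0.96 - 0.30 = 0.66 m
F = 1.3 * 0.66 = 0.858 persons/s

0.858 persons/s


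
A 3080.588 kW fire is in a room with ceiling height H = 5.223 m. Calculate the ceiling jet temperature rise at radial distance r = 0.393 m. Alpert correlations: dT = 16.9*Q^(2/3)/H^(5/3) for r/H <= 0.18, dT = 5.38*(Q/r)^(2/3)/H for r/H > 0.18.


r/H = 0.393 / 5.223 = 0.075244
r/H <= 0.18, so dT = 16.9*Q^(2/3)/H^(5/3)
Q^(2/3) = 211.72
H^(5/3) = 15.723
dT = 16.9 * 211.72 / 15.723 = 227.57 K

227.57 K


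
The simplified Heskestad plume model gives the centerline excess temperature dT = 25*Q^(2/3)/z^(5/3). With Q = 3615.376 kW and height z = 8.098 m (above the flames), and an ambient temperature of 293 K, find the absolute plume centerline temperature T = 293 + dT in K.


Q^(2/3) = 235.56
z^(5/3) = 32.656
dT = 25 * 235.56 / 32.656 = 180.33 K
T = 293 + 180.33 = 473.33 K

473.33 K


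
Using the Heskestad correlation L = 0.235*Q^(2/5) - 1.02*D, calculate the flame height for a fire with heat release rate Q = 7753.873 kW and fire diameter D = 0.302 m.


Q^(2/5) = 35.959
0.235 * Q^(2/5) = 8.4504
1.02 * D = 0.30804
L = 8.1423 m

8.1423 m


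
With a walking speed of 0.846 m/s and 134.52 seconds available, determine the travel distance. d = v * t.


d = 0.846 * 134.52 = 113.80 m

113.80 m


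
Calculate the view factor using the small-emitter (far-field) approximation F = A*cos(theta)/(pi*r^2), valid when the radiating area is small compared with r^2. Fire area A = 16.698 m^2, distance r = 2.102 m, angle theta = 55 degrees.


cos(55 deg) = 0.57358
pi*r^2 = 13.881
F = 16.698 * 0.57358 / 13.881 = 0.68999

0.68999


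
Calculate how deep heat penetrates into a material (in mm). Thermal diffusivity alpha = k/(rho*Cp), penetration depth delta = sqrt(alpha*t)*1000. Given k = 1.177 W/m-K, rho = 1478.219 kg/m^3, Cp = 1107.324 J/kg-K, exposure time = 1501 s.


alpha = 1.177 / (1478.219 * 1107.324) = 7.1906e-07 m^2/s
alpha * t = 0.0010793
delta = sqrt(0.0010793) * 1000 = 32.853 mm

32.853 mm


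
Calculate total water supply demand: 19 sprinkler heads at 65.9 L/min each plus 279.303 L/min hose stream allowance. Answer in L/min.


Sprinkler demand = 19 * 65.9 = 1252.1 L/min
Total = 1252.1 + 279.303 = 1531.403 L/min

1531.403 L/min


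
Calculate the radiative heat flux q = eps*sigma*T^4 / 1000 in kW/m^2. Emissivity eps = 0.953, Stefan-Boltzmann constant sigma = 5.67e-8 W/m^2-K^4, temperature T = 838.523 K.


T^4 = 4.9438e+11
q = 0.953 * 5.67e-8 * 4.9438e+11 / 1000 = 26.714 kW/m^2

26.714 kW/m^2


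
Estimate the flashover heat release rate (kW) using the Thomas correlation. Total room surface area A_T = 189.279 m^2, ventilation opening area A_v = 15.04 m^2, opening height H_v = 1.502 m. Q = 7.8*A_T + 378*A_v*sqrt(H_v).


7.8*A_T = 1476.4
sqrt(H_v) = 1.2256
378*A_v*sqrt(H_v) = 6967.5
Q = 1476.4 + 6967.5 = 8443.8 kW

8443.8 kW


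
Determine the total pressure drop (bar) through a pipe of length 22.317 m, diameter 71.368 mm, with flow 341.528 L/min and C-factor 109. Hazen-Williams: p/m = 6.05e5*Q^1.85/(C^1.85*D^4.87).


Q^1.85 = 48623
C^1.85 = 5878.1
D^4.87 = 1.0631e+09
p/m = 0.0047075 bar/m
p_total = 0.0047075 * 22.317 = 0.10506 bar

0.10506 bar


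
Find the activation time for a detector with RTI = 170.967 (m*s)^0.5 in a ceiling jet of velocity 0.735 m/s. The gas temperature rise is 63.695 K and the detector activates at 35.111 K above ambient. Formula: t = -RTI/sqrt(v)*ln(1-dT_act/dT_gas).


dT_act/dT_gas = 0.55124
ln(1 - 0.55124) = -0.80126
t = -170.967 / sqrt(0.735) * -0.80126 = 159.79 s

159.79 s


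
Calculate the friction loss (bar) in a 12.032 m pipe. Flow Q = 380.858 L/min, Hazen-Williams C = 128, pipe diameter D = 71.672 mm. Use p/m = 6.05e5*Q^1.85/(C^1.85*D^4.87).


Q^1.85 = 59486
C^1.85 = 7913.0
D^4.87 = 1.0853e+09
p/m = 0.0041906 bar/m
p_total = 0.0041906 * 12.032 = 0.050421 bar

0.050421 bar


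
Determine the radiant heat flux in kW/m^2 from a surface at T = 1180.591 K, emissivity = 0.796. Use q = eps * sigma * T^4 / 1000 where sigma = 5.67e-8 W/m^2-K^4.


T^4 = 1.9427e+12
q = 0.796 * 5.67e-8 * 1.9427e+12 / 1000 = 87.679 kW/m^2

87.679 kW/m^2


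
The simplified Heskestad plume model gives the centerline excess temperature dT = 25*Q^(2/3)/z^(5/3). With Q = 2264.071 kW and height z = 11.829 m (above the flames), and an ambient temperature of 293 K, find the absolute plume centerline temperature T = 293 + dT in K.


Q^(2/3) = 172.42
z^(5/3) = 61.411
dT = 25 * 172.42 / 61.411 = 70.192 K
T = 293 + 70.192 = 363.19 K

363.19 K


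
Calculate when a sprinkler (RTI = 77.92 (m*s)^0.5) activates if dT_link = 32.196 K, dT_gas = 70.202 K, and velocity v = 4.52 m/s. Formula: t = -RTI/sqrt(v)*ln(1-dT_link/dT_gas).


dT_link/dT_gas = 0.45862
ln(1 - 0.45862) = -0.61363
t = -77.92 / sqrt(4.52) * -0.61363 = 22.490 s

22.490 s


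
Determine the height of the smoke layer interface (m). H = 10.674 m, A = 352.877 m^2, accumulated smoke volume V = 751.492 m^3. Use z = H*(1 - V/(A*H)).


V/(A*H) = 0.19951
1 - 0.19951 = 0.80049
z = 10.674 * 0.80049 = 8.5444 m

8.5444 m


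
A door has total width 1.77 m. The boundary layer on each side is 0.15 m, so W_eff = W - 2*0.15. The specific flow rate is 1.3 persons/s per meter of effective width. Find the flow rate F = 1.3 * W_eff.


W_eff = 1.77 - 0.30 = 1.47 m
F = 1.3 * 1.47 = 1.911 persons/s

1.911 persons/s


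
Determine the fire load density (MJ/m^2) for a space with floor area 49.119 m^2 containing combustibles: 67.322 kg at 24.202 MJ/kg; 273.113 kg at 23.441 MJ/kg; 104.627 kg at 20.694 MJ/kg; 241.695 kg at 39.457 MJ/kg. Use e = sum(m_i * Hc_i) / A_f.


Total energy = 67.322*24.202 + 273.113*23.441 + 104.627*20.694 + 241.695*39.457
= 1629.327 + 6402.042 + 2165.151 + 9536.560
= 19733.08 MJ
e = 19733.08 / 49.119 = 401.74 MJ/m^2

401.74 MJ/m^2


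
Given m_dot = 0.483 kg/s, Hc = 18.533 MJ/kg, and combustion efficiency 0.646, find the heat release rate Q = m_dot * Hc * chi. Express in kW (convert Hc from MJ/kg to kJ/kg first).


Hc = 18.533 MJ/kg = 18.533 * 1000 kJ/kg = 18533 kJ/kg
Q = 0.483 kg/s * 18533 kJ/kg * 0.646 = 5782.6 kW

5782.6 kW


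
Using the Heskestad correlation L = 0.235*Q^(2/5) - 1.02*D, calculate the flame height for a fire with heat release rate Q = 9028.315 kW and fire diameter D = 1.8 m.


Q^(2/5) = 38.216
0.235 * Q^(2/5) = 8.9807
1.02 * D = 1.836
L = 7.1447 m

7.1447 m
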